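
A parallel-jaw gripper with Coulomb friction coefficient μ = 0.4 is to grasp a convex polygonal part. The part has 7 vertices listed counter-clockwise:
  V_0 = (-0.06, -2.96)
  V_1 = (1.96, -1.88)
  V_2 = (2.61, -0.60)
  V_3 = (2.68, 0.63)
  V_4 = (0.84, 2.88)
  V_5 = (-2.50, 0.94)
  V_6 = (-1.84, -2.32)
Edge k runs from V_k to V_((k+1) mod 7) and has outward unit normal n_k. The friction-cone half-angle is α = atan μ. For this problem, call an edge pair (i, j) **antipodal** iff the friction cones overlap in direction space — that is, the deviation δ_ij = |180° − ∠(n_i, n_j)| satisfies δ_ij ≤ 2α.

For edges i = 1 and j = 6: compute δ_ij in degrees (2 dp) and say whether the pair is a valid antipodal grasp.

δ = 97.15°, invalid

α = atan 0.4 = 21.80°;  2α = 43.60°
edge 1: e_1 = (+0.65, +1.28);  n_1 = (+0.8916, -0.4528)
edge 6: e_6 = (+1.78, -0.64);  n_6 = (-0.3383, -0.9410)
∠(n_1, n_6) = 82.85°
δ = |180° − 82.85°| = 97.15°
97.15° > 2α = 43.60°  →  invalid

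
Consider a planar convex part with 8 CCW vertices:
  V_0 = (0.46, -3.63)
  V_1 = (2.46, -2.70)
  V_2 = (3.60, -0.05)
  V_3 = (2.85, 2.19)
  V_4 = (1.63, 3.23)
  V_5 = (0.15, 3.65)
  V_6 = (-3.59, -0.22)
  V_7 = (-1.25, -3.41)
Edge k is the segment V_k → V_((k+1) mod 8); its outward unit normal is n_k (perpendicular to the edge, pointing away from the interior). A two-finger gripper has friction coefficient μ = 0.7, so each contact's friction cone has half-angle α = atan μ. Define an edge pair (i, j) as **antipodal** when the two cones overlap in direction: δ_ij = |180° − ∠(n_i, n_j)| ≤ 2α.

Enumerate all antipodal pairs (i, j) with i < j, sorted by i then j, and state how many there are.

α = atan 0.7 = 34.99°;  2α = 69.98°
n_0 = (+0.4216, -0.9068)
n_1 = (+0.9186, -0.3952)
n_2 = (+0.9483, +0.3175)
n_3 = (+0.6487, +0.7610)
n_4 = (+0.2730, +0.9620)
n_5 = (-0.7191, +0.6949)
n_6 = (-0.8063, -0.5915)
n_7 = (-0.1276, -0.9918)
  (0,1): δ = 138.22°  ·
  (0,2): δ = 96.43°  ·
  (0,3): δ = 65.38°  ✓
  (0,4): δ = 40.78°  ✓
  (0,5): δ = 21.04°  ✓
  (0,6): δ = 101.32°  ·
  (0,7): δ = 147.73°  ·
  (1,2): δ = 138.21°  ·
  (1,3): δ = 107.17°  ·
  (1,4): δ = 82.57°  ·
  (1,5): δ = 20.74°  ✓
  (1,6): δ = 59.54°  ✓
  (1,7): δ = 105.95°  ·
  (2,3): δ = 148.96°  ·
  (2,4): δ = 124.35°  ·
  (2,5): δ = 62.53°  ✓
  (2,6): δ = 17.75°  ✓
  (2,7): δ = 64.16°  ✓
  (3,4): δ = 155.40°  ·
  (3,5): δ = 93.58°  ·
  (3,6): δ = 13.29°  ✓
  (3,7): δ = 33.12°  ✓
  (4,5): δ = 118.18°  ·
  (4,6): δ = 37.90°  ✓
  (4,7): δ = 8.51°  ✓
  (5,6): δ = 99.72°  ·
  (5,7): δ = 53.31°  ✓
  (6,7): δ = 133.59°  ·
antipodal pairs: 13

count = 13; pairs: (0,3), (0,4), (0,5), (1,5), (1,6), (2,5), (2,6), (2,7), (3,6), (3,7), (4,6), (4,7), (5,7)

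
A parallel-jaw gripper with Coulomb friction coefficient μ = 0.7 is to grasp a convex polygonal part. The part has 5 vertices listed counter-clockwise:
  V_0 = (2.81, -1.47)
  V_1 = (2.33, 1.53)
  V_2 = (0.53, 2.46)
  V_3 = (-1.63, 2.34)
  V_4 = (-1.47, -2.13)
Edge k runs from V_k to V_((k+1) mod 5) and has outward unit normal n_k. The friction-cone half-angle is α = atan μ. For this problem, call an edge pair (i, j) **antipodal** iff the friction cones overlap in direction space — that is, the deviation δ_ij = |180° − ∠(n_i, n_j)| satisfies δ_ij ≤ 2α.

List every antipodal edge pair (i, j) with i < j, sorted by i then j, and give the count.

α = atan 0.7 = 34.99°;  2α = 69.98°
n_0 = (+0.9874, +0.1580)
n_1 = (+0.4590, +0.8884)
n_2 = (-0.0555, +0.9985)
n_3 = (-0.9994, -0.0358)
n_4 = (+0.1524, -0.9883)
  (0,1): δ = 126.41°  ·
  (0,2): δ = 95.91°  ·
  (0,3): δ = 7.04°  ✓
  (0,4): δ = 89.68°  ·
  (1,2): δ = 149.50°  ·
  (1,3): δ = 60.63°  ✓
  (1,4): δ = 36.09°  ✓
  (2,3): δ = 91.13°  ·
  (2,4): δ = 5.59°  ✓
  (3,4): δ = 83.28°  ·
antipodal pairs: 4

count = 4; pairs: (0,3), (1,3), (1,4), (2,4)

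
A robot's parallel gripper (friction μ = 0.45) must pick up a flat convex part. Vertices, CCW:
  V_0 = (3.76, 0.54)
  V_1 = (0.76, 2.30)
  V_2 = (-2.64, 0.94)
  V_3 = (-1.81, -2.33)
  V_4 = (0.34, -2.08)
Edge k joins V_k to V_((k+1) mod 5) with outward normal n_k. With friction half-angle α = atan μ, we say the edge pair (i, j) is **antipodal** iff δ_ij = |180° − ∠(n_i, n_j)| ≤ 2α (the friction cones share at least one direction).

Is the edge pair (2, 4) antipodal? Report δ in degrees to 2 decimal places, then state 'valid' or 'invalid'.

δ = 66.79°, invalid

α = atan 0.45 = 24.23°;  2α = 48.46°
edge 2: e_2 = (+0.83, -3.27);  n_2 = (-0.9693, -0.2460)
edge 4: e_4 = (+3.42, +2.62);  n_4 = (+0.6081, -0.7938)
∠(n_2, n_4) = 113.21°
δ = |180° − 113.21°| = 66.79°
66.79° > 2α = 48.46°  →  invalid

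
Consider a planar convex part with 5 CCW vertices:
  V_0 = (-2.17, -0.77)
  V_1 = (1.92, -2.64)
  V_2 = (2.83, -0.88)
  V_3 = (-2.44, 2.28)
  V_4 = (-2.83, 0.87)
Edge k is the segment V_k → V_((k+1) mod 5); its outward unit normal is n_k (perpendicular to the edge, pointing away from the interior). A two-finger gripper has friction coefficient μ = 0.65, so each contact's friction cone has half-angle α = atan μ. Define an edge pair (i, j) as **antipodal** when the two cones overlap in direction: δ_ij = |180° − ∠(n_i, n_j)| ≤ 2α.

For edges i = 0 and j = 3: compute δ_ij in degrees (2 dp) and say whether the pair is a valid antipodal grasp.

δ = 99.11°, invalid

α = atan 0.65 = 33.02°;  2α = 66.05°
edge 0: e_0 = (+4.09, -1.87);  n_0 = (-0.4158, -0.9095)
edge 3: e_3 = (-0.39, -1.41);  n_3 = (-0.9638, +0.2666)
∠(n_0, n_3) = 80.89°
δ = |180° − 80.89°| = 99.11°
99.11° > 2α = 66.05°  →  invalid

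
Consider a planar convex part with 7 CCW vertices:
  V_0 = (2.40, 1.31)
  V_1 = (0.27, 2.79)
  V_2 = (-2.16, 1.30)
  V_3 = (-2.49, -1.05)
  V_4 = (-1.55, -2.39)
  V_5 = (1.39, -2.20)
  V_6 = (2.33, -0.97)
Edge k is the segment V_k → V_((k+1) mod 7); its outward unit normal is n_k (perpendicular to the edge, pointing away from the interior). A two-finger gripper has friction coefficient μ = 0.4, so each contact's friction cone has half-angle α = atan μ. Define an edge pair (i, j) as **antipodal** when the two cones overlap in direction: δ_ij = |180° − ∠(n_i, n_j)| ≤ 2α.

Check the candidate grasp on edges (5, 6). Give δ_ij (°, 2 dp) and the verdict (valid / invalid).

α = atan 0.4 = 21.80°;  2α = 43.60°
edge 5: e_5 = (+0.94, +1.23);  n_5 = (+0.7945, -0.6072)
edge 6: e_6 = (+0.07, +2.28);  n_6 = (+0.9995, -0.0307)
∠(n_5, n_6) = 35.63°
δ = |180° − 35.63°| = 144.37°
144.37° > 2α = 43.60°  →  invalid

δ = 144.37°, invalid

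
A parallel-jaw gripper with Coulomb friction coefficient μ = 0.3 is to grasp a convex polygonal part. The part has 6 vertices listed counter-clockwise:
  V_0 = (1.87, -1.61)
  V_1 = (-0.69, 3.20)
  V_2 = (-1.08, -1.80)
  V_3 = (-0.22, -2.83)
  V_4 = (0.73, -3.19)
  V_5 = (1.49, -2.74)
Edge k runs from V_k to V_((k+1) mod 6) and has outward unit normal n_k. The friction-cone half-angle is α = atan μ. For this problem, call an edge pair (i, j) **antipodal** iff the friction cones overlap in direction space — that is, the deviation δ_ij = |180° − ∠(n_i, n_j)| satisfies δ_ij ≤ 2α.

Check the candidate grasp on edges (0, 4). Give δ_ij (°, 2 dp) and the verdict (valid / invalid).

α = atan 0.3 = 16.70°;  2α = 33.40°
edge 0: e_0 = (-2.56, +4.81);  n_0 = (+0.8828, +0.4698)
edge 4: e_4 = (+0.76, +0.45);  n_4 = (+0.5095, -0.8605)
∠(n_0, n_4) = 87.39°
δ = |180° − 87.39°| = 92.61°
92.61° > 2α = 33.40°  →  invalid

δ = 92.61°, invalid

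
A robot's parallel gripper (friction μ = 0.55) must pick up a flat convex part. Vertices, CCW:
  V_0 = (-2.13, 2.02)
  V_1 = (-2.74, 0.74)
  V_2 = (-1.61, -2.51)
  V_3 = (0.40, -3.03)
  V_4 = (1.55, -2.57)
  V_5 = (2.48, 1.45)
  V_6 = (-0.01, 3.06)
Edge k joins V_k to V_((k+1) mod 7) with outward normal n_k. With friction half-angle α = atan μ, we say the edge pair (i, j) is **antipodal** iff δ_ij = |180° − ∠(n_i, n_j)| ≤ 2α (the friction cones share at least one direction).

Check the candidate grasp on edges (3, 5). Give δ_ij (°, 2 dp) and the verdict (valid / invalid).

δ = 54.69°, valid

α = atan 0.55 = 28.81°;  2α = 57.62°
edge 3: e_3 = (+1.15, +0.46);  n_3 = (+0.3714, -0.9285)
edge 5: e_5 = (-2.49, +1.61);  n_5 = (+0.5430, +0.8398)
∠(n_3, n_5) = 125.31°
δ = |180° − 125.31°| = 54.69°
54.69° ≤ 2α = 57.62°  →  valid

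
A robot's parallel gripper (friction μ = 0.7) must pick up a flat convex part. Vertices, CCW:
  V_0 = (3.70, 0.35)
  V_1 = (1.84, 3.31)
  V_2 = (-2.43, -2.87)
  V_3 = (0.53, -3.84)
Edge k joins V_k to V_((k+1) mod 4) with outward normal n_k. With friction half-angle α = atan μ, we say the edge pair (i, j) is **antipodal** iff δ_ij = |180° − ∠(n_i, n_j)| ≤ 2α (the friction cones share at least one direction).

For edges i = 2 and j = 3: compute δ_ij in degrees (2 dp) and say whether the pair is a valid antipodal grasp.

α = atan 0.7 = 34.99°;  2α = 69.98°
edge 2: e_2 = (+2.96, -0.97);  n_2 = (-0.3114, -0.9503)
edge 3: e_3 = (+3.17, +4.19);  n_3 = (+0.7975, -0.6033)
∠(n_2, n_3) = 71.03°
δ = |180° − 71.03°| = 108.97°
108.97° > 2α = 69.98°  →  invalid

δ = 108.97°, invalid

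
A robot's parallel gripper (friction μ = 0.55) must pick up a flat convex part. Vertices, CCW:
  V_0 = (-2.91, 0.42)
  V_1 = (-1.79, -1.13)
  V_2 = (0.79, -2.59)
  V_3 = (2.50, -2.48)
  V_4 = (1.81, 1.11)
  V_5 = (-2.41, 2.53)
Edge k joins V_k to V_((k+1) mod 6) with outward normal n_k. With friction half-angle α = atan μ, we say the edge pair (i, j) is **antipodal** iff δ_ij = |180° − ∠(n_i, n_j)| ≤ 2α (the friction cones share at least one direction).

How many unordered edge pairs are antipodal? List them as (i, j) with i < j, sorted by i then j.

count = 6; pairs: (0,3), (0,4), (1,3), (1,4), (2,4), (3,5)

α = atan 0.55 = 28.81°;  2α = 57.62°
n_0 = (-0.8105, -0.5857)
n_1 = (-0.4925, -0.8703)
n_2 = (+0.0642, -0.9979)
n_3 = (+0.9820, +0.1887)
n_4 = (+0.3189, +0.9478)
n_5 = (-0.9731, +0.2306)
  (0,1): δ = 155.36°  ·
  (0,2): δ = 122.17°  ·
  (0,3): δ = 24.97°  ✓
  (0,4): δ = 35.55°  ✓
  (0,5): δ = 130.82°  ·
  (1,2): δ = 146.81°  ·
  (1,3): δ = 49.62°  ✓
  (1,4): δ = 10.91°  ✓
  (1,5): δ = 106.17°  ·
  (2,3): δ = 82.80°  ·
  (2,4): δ = 22.28°  ✓
  (2,5): δ = 72.99°  ·
  (3,4): δ = 119.48°  ·
  (3,5): δ = 24.21°  ✓
  (4,5): δ = 84.73°  ·
antipodal pairs: 6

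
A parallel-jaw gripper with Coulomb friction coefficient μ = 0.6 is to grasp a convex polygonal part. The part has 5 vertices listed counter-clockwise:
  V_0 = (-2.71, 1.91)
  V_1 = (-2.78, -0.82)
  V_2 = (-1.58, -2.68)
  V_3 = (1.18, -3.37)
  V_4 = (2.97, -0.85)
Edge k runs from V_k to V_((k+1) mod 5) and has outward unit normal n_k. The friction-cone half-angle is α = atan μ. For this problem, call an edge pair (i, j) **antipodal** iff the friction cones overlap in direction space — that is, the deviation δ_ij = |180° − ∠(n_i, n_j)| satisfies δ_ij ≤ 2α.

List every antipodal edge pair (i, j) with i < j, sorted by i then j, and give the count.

count = 3; pairs: (0,3), (1,4), (2,4)

α = atan 0.6 = 30.96°;  2α = 61.93°
n_0 = (-0.9997, +0.0256)
n_1 = (-0.8403, -0.5421)
n_2 = (-0.2425, -0.9701)
n_3 = (+0.8153, -0.5791)
n_4 = (+0.4371, +0.8994)
  (0,1): δ = 145.70°  ·
  (0,2): δ = 102.57°  ·
  (0,3): δ = 33.92°  ✓
  (0,4): δ = 65.55°  ·
  (1,2): δ = 136.86°  ·
  (1,3): δ = 68.22°  ·
  (1,4): δ = 31.26°  ✓
  (2,3): δ = 111.35°  ·
  (2,4): δ = 11.88°  ✓
  (3,4): δ = 80.53°  ·
antipodal pairs: 3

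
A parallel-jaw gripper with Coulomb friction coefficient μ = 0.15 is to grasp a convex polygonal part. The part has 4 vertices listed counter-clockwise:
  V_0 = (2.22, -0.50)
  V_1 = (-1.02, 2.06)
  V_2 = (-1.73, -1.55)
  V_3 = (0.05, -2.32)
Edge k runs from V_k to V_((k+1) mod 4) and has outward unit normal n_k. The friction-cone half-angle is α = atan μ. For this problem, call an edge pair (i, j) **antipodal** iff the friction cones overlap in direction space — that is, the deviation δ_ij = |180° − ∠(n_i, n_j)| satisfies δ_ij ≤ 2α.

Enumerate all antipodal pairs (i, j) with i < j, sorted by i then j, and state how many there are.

α = atan 0.15 = 8.53°;  2α = 17.06°
n_0 = (+0.6200, +0.7846)
n_1 = (-0.9812, +0.1930)
n_2 = (-0.3970, -0.9178)
n_3 = (+0.6426, -0.7662)
  (0,1): δ = 62.81°  ·
  (0,2): δ = 14.92°  ✓
  (0,3): δ = 78.30°  ·
  (1,2): δ = 102.27°  ·
  (1,3): δ = 38.89°  ·
  (2,3): δ = 116.62°  ·
antipodal pairs: 1

count = 1; pairs: (0,2)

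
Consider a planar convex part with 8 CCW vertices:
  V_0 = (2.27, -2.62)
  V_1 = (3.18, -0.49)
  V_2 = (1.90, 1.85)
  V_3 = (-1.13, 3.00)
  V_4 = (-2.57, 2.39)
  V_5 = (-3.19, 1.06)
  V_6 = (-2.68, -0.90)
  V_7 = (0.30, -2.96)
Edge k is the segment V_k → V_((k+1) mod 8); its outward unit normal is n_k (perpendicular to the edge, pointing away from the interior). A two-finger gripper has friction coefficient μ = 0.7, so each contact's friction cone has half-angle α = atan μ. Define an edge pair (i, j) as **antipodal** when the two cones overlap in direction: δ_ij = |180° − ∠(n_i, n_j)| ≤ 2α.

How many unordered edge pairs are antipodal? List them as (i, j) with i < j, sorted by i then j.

count = 12; pairs: (0,3), (0,4), (0,5), (1,4), (1,5), (1,6), (2,5), (2,6), (2,7), (3,6), (3,7), (4,7)

α = atan 0.7 = 34.99°;  2α = 69.98°
n_0 = (+0.9196, -0.3929)
n_1 = (+0.8773, +0.4799)
n_2 = (+0.3548, +0.9349)
n_3 = (-0.3901, +0.9208)
n_4 = (-0.9064, +0.4225)
n_5 = (-0.9678, -0.2518)
n_6 = (-0.5686, -0.8226)
n_7 = (+0.1701, -0.9854)
  (0,1): δ = 128.19°  ·
  (0,2): δ = 87.65°  ·
  (0,3): δ = 43.91°  ✓
  (0,4): δ = 1.86°  ✓
  (0,5): δ = 37.72°  ✓
  (0,6): δ = 78.48°  ·
  (0,7): δ = 122.93°  ·
  (1,2): δ = 139.46°  ·
  (1,3): δ = 95.72°  ·
  (1,4): δ = 53.67°  ✓
  (1,5): δ = 14.09°  ✓
  (1,6): δ = 26.67°  ✓
  (1,7): δ = 71.11°  ·
  (2,3): δ = 136.26°  ·
  (2,4): δ = 94.21°  ·
  (2,5): δ = 54.63°  ✓
  (2,6): δ = 13.87°  ✓
  (2,7): δ = 30.58°  ✓
  (3,4): δ = 137.95°  ·
  (3,5): δ = 98.37°  ·
  (3,6): δ = 57.61°  ✓
  (3,7): δ = 13.17°  ✓
  (4,5): δ = 140.42°  ·
  (4,6): δ = 99.66°  ·
  (4,7): δ = 55.21°  ✓
  (5,6): δ = 139.24°  ·
  (5,7): δ = 94.79°  ·
  (6,7): δ = 135.55°  ·
antipodal pairs: 12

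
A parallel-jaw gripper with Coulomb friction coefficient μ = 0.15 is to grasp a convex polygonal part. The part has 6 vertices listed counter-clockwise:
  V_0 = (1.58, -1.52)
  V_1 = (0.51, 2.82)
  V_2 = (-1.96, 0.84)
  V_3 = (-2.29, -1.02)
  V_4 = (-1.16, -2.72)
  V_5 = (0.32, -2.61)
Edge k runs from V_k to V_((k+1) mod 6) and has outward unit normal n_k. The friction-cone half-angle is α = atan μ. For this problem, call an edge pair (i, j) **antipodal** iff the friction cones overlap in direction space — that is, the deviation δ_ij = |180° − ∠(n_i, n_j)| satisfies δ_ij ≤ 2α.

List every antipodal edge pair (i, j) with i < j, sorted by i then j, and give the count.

count = 1; pairs: (1,5)

α = atan 0.15 = 8.53°;  2α = 17.06°
n_0 = (+0.9709, +0.2394)
n_1 = (-0.6255, +0.7803)
n_2 = (-0.9846, +0.1747)
n_3 = (-0.8328, -0.5536)
n_4 = (+0.0741, -0.9972)
n_5 = (+0.6542, -0.7563)
  (0,1): δ = 65.13°  ·
  (0,2): δ = 23.91°  ·
  (0,3): δ = 19.76°  ·
  (0,4): δ = 80.40°  ·
  (0,5): δ = 117.01°  ·
  (1,2): δ = 138.78°  ·
  (1,3): δ = 95.10°  ·
  (1,4): δ = 34.47°  ·
  (1,5): δ = 2.15°  ✓
  (2,3): δ = 136.33°  ·
  (2,4): δ = 75.69°  ·
  (2,5): δ = 39.08°  ·
  (3,4): δ = 119.36°  ·
  (3,5): δ = 82.75°  ·
  (4,5): δ = 143.39°  ·
antipodal pairs: 1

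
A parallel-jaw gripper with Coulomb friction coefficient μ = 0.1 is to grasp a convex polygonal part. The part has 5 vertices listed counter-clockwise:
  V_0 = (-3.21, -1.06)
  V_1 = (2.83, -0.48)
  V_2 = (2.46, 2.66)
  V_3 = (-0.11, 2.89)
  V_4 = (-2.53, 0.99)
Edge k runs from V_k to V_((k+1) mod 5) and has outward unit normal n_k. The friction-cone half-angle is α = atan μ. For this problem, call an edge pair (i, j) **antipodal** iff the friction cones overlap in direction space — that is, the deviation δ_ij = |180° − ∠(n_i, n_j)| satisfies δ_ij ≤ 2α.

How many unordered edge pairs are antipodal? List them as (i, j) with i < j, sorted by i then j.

α = atan 0.1 = 5.71°;  2α = 11.42°
n_0 = (+0.0956, -0.9954)
n_1 = (+0.9931, +0.1170)
n_2 = (+0.0891, +0.9960)
n_3 = (-0.6175, +0.7865)
n_4 = (-0.9491, +0.3148)
  (0,1): δ = 88.76°  ·
  (0,2): δ = 10.60°  ✓
  (0,3): δ = 32.65°  ·
  (0,4): δ = 66.16°  ·
  (1,2): δ = 101.83°  ·
  (1,3): δ = 58.58°  ·
  (1,4): δ = 25.07°  ·
  (2,3): δ = 136.75°  ·
  (2,4): δ = 103.24°  ·
  (3,4): δ = 146.49°  ·
antipodal pairs: 1

count = 1; pairs: (0,2)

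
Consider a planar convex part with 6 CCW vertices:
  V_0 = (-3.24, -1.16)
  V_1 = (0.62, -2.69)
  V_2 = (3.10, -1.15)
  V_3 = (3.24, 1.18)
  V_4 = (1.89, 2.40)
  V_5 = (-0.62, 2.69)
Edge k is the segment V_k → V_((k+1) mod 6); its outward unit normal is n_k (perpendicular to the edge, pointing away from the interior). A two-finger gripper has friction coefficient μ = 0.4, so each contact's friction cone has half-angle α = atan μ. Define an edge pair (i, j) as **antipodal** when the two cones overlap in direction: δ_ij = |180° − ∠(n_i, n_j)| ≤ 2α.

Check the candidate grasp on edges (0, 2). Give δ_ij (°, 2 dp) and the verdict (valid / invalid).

α = atan 0.4 = 21.80°;  2α = 43.60°
edge 0: e_0 = (+3.86, -1.53);  n_0 = (-0.3685, -0.9296)
edge 2: e_2 = (+0.14, +2.33);  n_2 = (+0.9982, -0.0600)
∠(n_0, n_2) = 108.18°
δ = |180° − 108.18°| = 71.82°
71.82° > 2α = 43.60°  →  invalid

δ = 71.82°, invalid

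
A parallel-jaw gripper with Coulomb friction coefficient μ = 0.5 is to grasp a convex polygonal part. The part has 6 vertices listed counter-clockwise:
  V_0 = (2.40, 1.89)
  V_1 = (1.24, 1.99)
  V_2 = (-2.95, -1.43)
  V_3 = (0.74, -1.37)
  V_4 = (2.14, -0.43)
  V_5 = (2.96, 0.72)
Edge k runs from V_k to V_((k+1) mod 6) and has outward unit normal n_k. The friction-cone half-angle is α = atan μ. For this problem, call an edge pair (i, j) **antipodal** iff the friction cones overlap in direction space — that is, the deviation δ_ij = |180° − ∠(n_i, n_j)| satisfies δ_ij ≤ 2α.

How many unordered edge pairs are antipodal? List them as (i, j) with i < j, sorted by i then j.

α = atan 0.5 = 26.57°;  2α = 53.13°
n_0 = (+0.0859, +0.9963)
n_1 = (-0.6323, +0.7747)
n_2 = (+0.0163, -0.9999)
n_3 = (+0.5574, -0.8302)
n_4 = (+0.8142, -0.5806)
n_5 = (+0.9020, +0.4317)
  (0,1): δ = 135.85°  ·
  (0,2): δ = 5.86°  ✓
  (0,3): δ = 38.81°  ✓
  (0,4): δ = 59.44°  ·
  (0,5): δ = 120.50°  ·
  (1,2): δ = 38.29°  ✓
  (1,3): δ = 5.34°  ✓
  (1,4): δ = 15.29°  ✓
  (1,5): δ = 76.35°  ·
  (2,3): δ = 147.05°  ·
  (2,4): δ = 126.42°  ·
  (2,5): δ = 65.35°  ·
  (3,4): δ = 159.37°  ·
  (3,5): δ = 98.30°  ·
  (4,5): δ = 118.93°  ·
antipodal pairs: 5

count = 5; pairs: (0,2), (0,3), (1,2), (1,3), (1,4)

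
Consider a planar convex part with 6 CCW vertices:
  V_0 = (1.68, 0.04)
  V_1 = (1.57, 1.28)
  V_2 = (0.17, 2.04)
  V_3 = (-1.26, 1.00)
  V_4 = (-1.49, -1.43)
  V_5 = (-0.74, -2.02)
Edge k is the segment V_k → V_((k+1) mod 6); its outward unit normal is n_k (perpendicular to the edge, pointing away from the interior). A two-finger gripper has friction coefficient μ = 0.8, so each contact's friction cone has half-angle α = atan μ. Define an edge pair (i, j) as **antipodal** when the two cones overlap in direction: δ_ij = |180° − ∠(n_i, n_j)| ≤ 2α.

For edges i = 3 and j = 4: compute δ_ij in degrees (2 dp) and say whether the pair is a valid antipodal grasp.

α = atan 0.8 = 38.66°;  2α = 77.32°
edge 3: e_3 = (-0.23, -2.43);  n_3 = (-0.9956, +0.0942)
edge 4: e_4 = (+0.75, -0.59);  n_4 = (-0.6183, -0.7860)
∠(n_3, n_4) = 57.22°
δ = |180° − 57.22°| = 122.78°
122.78° > 2α = 77.32°  →  invalid

δ = 122.78°, invalid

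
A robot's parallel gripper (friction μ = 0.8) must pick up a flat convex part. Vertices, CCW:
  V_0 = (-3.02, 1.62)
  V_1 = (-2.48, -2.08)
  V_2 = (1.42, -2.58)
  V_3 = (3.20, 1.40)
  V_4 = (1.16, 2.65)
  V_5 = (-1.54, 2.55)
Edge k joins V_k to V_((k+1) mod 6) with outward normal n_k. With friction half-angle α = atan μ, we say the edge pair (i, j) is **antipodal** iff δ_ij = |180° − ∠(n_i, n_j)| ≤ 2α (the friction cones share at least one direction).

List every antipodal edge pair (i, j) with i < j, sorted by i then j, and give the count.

count = 7; pairs: (0,2), (0,3), (1,3), (1,4), (1,5), (2,4), (2,5)

α = atan 0.8 = 38.66°;  2α = 77.32°
n_0 = (-0.9895, -0.1444)
n_1 = (-0.1272, -0.9919)
n_2 = (+0.9129, -0.4083)
n_3 = (+0.5225, +0.8527)
n_4 = (-0.0370, +0.9993)
n_5 = (-0.5321, +0.8467)
  (0,1): δ = 105.61°  ·
  (0,2): δ = 32.40°  ✓
  (0,3): δ = 50.20°  ✓
  (0,4): δ = 83.82°  ·
  (0,5): δ = 113.84°  ·
  (1,2): δ = 106.79°  ·
  (1,3): δ = 24.19°  ✓
  (1,4): δ = 9.43°  ✓
  (1,5): δ = 39.45°  ✓
  (2,3): δ = 97.40°  ·
  (2,4): δ = 63.78°  ✓
  (2,5): δ = 33.76°  ✓
  (3,4): δ = 146.38°  ·
  (3,5): δ = 116.36°  ·
  (4,5): δ = 149.98°  ·
antipodal pairs: 7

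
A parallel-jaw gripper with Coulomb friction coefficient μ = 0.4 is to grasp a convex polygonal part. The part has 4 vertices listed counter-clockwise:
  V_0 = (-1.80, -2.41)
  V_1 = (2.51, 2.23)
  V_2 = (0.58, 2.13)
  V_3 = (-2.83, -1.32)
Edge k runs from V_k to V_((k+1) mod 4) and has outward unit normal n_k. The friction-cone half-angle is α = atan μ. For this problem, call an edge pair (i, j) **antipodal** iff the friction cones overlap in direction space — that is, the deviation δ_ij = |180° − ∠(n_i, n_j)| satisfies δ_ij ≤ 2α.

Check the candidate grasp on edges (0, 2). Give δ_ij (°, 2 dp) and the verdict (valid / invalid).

α = atan 0.4 = 21.80°;  2α = 43.60°
edge 0: e_0 = (+4.31, +4.64);  n_0 = (+0.7327, -0.6806)
edge 2: e_2 = (-3.41, -3.45);  n_2 = (-0.7112, +0.7030)
∠(n_0, n_2) = 178.22°
δ = |180° − 178.22°| = 1.78°
1.78° ≤ 2α = 43.60°  →  valid

δ = 1.78°, valid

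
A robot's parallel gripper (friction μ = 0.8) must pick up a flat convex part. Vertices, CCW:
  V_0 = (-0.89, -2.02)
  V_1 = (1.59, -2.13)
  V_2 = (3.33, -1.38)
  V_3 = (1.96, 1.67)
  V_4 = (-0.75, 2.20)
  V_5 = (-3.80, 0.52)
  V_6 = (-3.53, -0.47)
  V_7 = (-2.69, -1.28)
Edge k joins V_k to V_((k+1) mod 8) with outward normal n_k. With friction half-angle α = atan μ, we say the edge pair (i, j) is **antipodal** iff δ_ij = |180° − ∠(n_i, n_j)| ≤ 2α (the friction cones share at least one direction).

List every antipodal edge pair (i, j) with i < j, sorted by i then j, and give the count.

α = atan 0.8 = 38.66°;  2α = 77.32°
n_0 = (-0.0443, -0.9990)
n_1 = (+0.3958, -0.9183)
n_2 = (+0.9122, +0.4097)
n_3 = (+0.1919, +0.9814)
n_4 = (-0.4825, +0.8759)
n_5 = (-0.9648, -0.2631)
n_6 = (-0.6941, -0.7198)
n_7 = (-0.3802, -0.9249)
  (0,1): δ = 154.14°  ·
  (0,2): δ = 63.27°  ✓
  (0,3): δ = 8.53°  ✓
  (0,4): δ = 31.39°  ✓
  (0,5): δ = 107.79°  ·
  (0,6): δ = 138.58°  ·
  (0,7): δ = 160.19°  ·
  (1,2): δ = 89.13°  ·
  (1,3): δ = 34.38°  ✓
  (1,4): δ = 5.53°  ✓
  (1,5): δ = 81.94°  ·
  (1,6): δ = 112.72°  ·
  (1,7): δ = 134.33°  ·
  (2,3): δ = 125.25°  ·
  (2,4): δ = 85.34°  ·
  (2,5): δ = 8.93°  ✓
  (2,6): δ = 21.85°  ✓
  (2,7): δ = 43.46°  ✓
  (3,4): δ = 140.09°  ·
  (3,5): δ = 63.68°  ✓
  (3,6): δ = 32.89°  ✓
  (3,7): δ = 11.28°  ✓
  (4,5): δ = 103.59°  ·
  (4,6): δ = 72.81°  ✓
  (4,7): δ = 51.19°  ✓
  (5,6): δ = 149.21°  ·
  (5,7): δ = 127.60°  ·
  (6,7): δ = 158.39°  ·
antipodal pairs: 13

count = 13; pairs: (0,2), (0,3), (0,4), (1,3), (1,4), (2,5), (2,6), (2,7), (3,5), (3,6), (3,7), (4,6), (4,7)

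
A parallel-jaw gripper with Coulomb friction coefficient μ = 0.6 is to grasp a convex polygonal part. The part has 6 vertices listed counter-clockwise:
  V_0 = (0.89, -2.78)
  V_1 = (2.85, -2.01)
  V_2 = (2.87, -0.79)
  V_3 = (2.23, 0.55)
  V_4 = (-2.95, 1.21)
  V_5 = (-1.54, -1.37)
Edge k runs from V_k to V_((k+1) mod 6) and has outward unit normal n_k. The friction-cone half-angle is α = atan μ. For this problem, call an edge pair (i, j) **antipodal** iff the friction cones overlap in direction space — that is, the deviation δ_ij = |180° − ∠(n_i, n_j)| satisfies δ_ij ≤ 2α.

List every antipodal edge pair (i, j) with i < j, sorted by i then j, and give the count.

count = 7; pairs: (0,3), (1,4), (1,5), (2,4), (2,5), (3,4), (3,5)

α = atan 0.6 = 30.96°;  2α = 61.93°
n_0 = (+0.3657, -0.9308)
n_1 = (+0.9999, -0.0164)
n_2 = (+0.9024, +0.4310)
n_3 = (+0.1264, +0.9920)
n_4 = (-0.8775, -0.4796)
n_5 = (-0.5019, -0.8649)
  (0,1): δ = 112.39°  ·
  (0,2): δ = 85.92°  ·
  (0,3): δ = 28.71°  ✓
  (0,4): δ = 97.21°  ·
  (0,5): δ = 128.43°  ·
  (1,2): δ = 153.53°  ·
  (1,3): δ = 96.32°  ·
  (1,4): δ = 29.60°  ✓
  (1,5): δ = 60.81°  ✓
  (2,3): δ = 122.79°  ·
  (2,4): δ = 3.13°  ✓
  (2,5): δ = 34.35°  ✓
  (3,4): δ = 54.08°  ✓
  (3,5): δ = 22.86°  ✓
  (4,5): δ = 148.78°  ·
antipodal pairs: 7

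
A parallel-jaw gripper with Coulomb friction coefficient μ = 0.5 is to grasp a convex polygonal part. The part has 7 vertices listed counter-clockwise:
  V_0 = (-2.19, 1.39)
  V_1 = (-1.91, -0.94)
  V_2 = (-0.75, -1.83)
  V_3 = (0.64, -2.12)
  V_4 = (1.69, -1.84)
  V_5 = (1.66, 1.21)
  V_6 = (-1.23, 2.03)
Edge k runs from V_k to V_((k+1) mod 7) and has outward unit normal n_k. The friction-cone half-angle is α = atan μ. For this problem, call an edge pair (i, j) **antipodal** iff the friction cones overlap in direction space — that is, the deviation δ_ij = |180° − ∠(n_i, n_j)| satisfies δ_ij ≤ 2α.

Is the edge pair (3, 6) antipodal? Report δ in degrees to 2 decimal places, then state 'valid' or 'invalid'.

δ = 18.76°, valid

α = atan 0.5 = 26.57°;  2α = 53.13°
edge 3: e_3 = (+1.05, +0.28);  n_3 = (+0.2577, -0.9662)
edge 6: e_6 = (-0.96, -0.64);  n_6 = (-0.5547, +0.8321)
∠(n_3, n_6) = 161.24°
δ = |180° − 161.24°| = 18.76°
18.76° ≤ 2α = 53.13°  →  valid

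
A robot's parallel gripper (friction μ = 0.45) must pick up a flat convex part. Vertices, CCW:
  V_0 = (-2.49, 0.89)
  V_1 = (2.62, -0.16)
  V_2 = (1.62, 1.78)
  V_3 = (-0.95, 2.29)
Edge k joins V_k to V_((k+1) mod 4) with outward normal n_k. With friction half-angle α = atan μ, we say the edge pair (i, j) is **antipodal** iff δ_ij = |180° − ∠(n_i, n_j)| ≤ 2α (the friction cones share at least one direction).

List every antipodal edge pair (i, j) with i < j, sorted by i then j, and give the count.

count = 1; pairs: (0,2)

α = atan 0.45 = 24.23°;  2α = 48.46°
n_0 = (-0.2013, -0.9795)
n_1 = (+0.8889, +0.4582)
n_2 = (+0.1946, +0.9809)
n_3 = (-0.6727, +0.7399)
  (0,1): δ = 51.12°  ·
  (0,2): δ = 0.39°  ✓
  (0,3): δ = 53.89°  ·
  (1,2): δ = 128.49°  ·
  (1,3): δ = 75.00°  ·
  (2,3): δ = 126.50°  ·
antipodal pairs: 1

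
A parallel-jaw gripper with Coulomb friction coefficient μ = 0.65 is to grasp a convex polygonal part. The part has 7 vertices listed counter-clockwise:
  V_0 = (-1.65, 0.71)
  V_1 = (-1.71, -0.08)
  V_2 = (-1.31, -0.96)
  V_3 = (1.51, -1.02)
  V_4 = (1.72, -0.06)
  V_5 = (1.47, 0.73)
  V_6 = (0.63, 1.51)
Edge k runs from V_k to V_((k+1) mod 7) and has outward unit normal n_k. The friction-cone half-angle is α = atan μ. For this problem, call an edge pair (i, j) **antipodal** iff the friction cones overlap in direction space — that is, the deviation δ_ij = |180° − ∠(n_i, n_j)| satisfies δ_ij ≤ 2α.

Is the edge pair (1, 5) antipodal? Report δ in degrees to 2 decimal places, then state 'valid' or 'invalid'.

δ = 22.68°, valid

α = atan 0.65 = 33.02°;  2α = 66.05°
edge 1: e_1 = (+0.40, -0.88);  n_1 = (-0.9104, -0.4138)
edge 5: e_5 = (-0.84, +0.78);  n_5 = (+0.6805, +0.7328)
∠(n_1, n_5) = 157.32°
δ = |180° − 157.32°| = 22.68°
22.68° ≤ 2α = 66.05°  →  valid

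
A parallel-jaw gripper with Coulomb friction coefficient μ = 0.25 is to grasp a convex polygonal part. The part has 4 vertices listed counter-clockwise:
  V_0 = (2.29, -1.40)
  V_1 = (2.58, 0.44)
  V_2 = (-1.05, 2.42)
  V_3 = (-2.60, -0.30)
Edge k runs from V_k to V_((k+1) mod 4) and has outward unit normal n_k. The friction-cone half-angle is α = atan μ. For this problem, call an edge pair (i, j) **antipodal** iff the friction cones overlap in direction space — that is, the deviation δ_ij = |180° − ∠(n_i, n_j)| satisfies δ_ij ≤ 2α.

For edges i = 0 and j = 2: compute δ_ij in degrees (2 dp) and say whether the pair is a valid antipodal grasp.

α = atan 0.25 = 14.04°;  2α = 28.07°
edge 0: e_0 = (+0.29, +1.84);  n_0 = (+0.9878, -0.1557)
edge 2: e_2 = (-1.55, -2.72);  n_2 = (-0.8688, +0.4951)
∠(n_0, n_2) = 159.28°
δ = |180° − 159.28°| = 20.72°
20.72° ≤ 2α = 28.07°  →  valid

δ = 20.72°, valid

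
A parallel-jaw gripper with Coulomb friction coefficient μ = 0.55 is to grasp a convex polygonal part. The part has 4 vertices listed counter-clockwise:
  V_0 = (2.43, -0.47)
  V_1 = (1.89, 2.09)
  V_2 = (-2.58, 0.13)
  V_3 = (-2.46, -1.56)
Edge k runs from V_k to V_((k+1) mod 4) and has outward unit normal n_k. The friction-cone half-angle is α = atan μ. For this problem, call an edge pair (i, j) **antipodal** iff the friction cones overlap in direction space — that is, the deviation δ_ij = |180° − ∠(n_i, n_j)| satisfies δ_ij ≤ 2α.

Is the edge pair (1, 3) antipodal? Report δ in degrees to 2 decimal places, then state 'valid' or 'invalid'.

α = atan 0.55 = 28.81°;  2α = 57.62°
edge 1: e_1 = (-4.47, -1.96);  n_1 = (-0.4016, +0.9158)
edge 3: e_3 = (+4.89, +1.09);  n_3 = (+0.2176, -0.9760)
∠(n_1, n_3) = 168.89°
δ = |180° − 168.89°| = 11.11°
11.11° ≤ 2α = 57.62°  →  valid

δ = 11.11°, valid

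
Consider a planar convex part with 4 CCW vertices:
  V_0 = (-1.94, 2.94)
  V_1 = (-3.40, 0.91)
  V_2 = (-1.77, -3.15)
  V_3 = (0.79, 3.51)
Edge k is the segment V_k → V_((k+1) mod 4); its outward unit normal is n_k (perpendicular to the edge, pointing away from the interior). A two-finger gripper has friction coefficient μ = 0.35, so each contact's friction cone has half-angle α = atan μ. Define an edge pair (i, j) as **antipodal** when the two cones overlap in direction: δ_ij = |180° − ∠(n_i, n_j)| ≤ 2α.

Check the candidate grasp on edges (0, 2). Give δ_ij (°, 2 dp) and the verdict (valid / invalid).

α = atan 0.35 = 19.29°;  2α = 38.58°
edge 0: e_0 = (-1.46, -2.03);  n_0 = (-0.8118, +0.5839)
edge 2: e_2 = (+2.56, +6.66);  n_2 = (+0.9334, -0.3588)
∠(n_0, n_2) = 165.30°
δ = |180° − 165.30°| = 14.70°
14.70° ≤ 2α = 38.58°  →  valid

δ = 14.70°, valid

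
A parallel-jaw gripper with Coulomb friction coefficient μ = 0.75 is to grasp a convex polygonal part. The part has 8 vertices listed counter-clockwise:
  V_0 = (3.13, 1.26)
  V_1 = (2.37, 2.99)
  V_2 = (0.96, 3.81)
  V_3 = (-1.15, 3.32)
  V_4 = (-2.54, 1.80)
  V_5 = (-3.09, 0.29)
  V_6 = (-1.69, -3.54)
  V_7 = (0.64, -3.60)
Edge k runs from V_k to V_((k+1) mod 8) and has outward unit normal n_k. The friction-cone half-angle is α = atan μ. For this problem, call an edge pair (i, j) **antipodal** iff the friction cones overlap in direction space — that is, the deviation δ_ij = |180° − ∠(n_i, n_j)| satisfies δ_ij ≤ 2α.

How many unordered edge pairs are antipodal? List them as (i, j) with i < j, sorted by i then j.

count = 13; pairs: (0,3), (0,4), (0,5), (0,6), (1,5), (1,6), (2,6), (2,7), (3,6), (3,7), (4,6), (4,7), (5,7)

α = atan 0.75 = 36.87°;  2α = 73.74°
n_0 = (+0.9155, +0.4022)
n_1 = (+0.5027, +0.8644)
n_2 = (-0.2262, +0.9741)
n_3 = (-0.7380, +0.6748)
n_4 = (-0.9396, +0.3422)
n_5 = (-0.9392, -0.3433)
n_6 = (-0.0257, -0.9997)
n_7 = (+0.8900, -0.4560)
  (0,1): δ = 143.90°  ·
  (0,2): δ = 100.64°  ·
  (0,3): δ = 66.16°  ✓
  (0,4): δ = 43.73°  ✓
  (0,5): δ = 3.64°  ✓
  (0,6): δ = 64.81°  ✓
  (0,7): δ = 129.16°  ·
  (1,2): δ = 136.75°  ·
  (1,3): δ = 102.26°  ·
  (1,4): δ = 79.83°  ·
  (1,5): δ = 39.74°  ✓
  (1,6): δ = 28.71°  ✓
  (1,7): δ = 93.05°  ·
  (2,3): δ = 145.52°  ·
  (2,4): δ = 123.09°  ·
  (2,5): δ = 82.99°  ·
  (2,6): δ = 14.55°  ✓
  (2,7): δ = 49.80°  ✓
  (3,4): δ = 157.57°  ·
  (3,5): δ = 117.48°  ·
  (3,6): δ = 49.03°  ✓
  (3,7): δ = 15.31°  ✓
  (4,5): δ = 139.91°  ·
  (4,6): δ = 71.46°  ✓
  (4,7): δ = 7.11°  ✓
  (5,6): δ = 111.55°  ·
  (5,7): δ = 47.21°  ✓
  (6,7): δ = 115.65°  ·
antipodal pairs: 13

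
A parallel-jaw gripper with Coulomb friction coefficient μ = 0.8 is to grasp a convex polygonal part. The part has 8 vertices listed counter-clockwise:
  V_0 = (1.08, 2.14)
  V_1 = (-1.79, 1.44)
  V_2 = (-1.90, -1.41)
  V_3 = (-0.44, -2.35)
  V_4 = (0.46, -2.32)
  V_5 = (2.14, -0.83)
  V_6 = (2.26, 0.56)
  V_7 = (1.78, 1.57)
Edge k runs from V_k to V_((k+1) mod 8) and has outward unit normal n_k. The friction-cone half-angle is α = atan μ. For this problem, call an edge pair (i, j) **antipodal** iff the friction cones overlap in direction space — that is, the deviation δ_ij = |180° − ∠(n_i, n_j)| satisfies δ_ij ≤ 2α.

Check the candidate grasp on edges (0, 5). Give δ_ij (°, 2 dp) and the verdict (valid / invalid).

δ = 71.36°, valid

α = atan 0.8 = 38.66°;  2α = 77.32°
edge 0: e_0 = (-2.87, -0.70);  n_0 = (-0.2370, +0.9715)
edge 5: e_5 = (+0.12, +1.39);  n_5 = (+0.9963, -0.0860)
∠(n_0, n_5) = 108.64°
δ = |180° − 108.64°| = 71.36°
71.36° ≤ 2α = 77.32°  →  valid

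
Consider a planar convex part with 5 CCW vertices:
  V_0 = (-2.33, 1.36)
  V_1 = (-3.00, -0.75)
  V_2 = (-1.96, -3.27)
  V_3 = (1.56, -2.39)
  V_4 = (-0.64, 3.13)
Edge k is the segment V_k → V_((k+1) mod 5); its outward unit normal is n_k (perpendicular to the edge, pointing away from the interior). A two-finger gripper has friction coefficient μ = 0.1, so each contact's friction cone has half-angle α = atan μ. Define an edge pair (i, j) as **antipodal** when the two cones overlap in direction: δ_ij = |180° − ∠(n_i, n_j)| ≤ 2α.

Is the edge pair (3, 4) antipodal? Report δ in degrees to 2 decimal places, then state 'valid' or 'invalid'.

α = atan 0.1 = 5.71°;  2α = 11.42°
edge 3: e_3 = (-2.20, +5.52);  n_3 = (+0.9289, +0.3702)
edge 4: e_4 = (-1.69, -1.77);  n_4 = (-0.7233, +0.6906)
∠(n_3, n_4) = 114.59°
δ = |180° − 114.59°| = 65.41°
65.41° > 2α = 11.42°  →  invalid

δ = 65.41°, invalid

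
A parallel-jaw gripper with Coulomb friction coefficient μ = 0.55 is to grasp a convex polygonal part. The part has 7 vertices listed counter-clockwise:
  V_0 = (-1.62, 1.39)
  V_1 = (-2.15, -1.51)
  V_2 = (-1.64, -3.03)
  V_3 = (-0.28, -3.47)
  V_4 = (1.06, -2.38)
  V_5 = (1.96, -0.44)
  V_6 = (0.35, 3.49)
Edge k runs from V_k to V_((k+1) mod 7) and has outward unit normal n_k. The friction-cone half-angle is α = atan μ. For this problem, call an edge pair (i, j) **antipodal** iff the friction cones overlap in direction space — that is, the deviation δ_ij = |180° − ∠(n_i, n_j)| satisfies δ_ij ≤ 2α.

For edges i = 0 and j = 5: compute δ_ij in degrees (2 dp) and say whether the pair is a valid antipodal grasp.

δ = 32.63°, valid

α = atan 0.55 = 28.81°;  2α = 57.62°
edge 0: e_0 = (-0.53, -2.90);  n_0 = (-0.9837, +0.1798)
edge 5: e_5 = (-1.61, +3.93);  n_5 = (+0.9254, +0.3791)
∠(n_0, n_5) = 147.37°
δ = |180° − 147.37°| = 32.63°
32.63° ≤ 2α = 57.62°  →  valid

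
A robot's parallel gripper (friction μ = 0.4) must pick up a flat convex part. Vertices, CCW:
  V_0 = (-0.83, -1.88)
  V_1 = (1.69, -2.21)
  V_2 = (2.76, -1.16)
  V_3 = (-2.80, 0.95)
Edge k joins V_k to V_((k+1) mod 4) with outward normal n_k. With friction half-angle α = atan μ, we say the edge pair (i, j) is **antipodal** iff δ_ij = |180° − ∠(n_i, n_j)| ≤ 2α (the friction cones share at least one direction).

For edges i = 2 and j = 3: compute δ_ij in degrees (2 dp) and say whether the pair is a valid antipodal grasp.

δ = 34.38°, valid

α = atan 0.4 = 21.80°;  2α = 43.60°
edge 2: e_2 = (-5.56, +2.11);  n_2 = (+0.3548, +0.9349)
edge 3: e_3 = (+1.97, -2.83);  n_3 = (-0.8207, -0.5713)
∠(n_2, n_3) = 145.62°
δ = |180° − 145.62°| = 34.38°
34.38° ≤ 2α = 43.60°  →  valid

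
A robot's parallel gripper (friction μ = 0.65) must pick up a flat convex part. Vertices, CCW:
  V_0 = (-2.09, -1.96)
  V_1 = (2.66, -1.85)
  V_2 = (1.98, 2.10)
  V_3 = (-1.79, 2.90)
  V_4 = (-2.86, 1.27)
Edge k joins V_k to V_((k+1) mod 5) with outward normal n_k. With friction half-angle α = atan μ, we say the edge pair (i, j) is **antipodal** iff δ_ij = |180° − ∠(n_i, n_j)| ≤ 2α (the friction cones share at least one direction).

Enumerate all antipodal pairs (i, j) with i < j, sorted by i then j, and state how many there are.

α = atan 0.65 = 33.02°;  2α = 66.05°
n_0 = (+0.0232, -0.9997)
n_1 = (+0.9855, +0.1697)
n_2 = (+0.2076, +0.9782)
n_3 = (-0.8360, +0.5488)
n_4 = (-0.9727, -0.2319)
  (0,1): δ = 81.56°  ·
  (0,2): δ = 13.31°  ✓
  (0,3): δ = 55.39°  ✓
  (0,4): δ = 102.08°  ·
  (1,2): δ = 111.75°  ·
  (1,3): δ = 43.05°  ✓
  (1,4): δ = 3.64°  ✓
  (2,3): δ = 111.30°  ·
  (2,4): δ = 64.61°  ✓
  (3,4): δ = 133.31°  ·
antipodal pairs: 5

count = 5; pairs: (0,2), (0,3), (1,3), (1,4), (2,4)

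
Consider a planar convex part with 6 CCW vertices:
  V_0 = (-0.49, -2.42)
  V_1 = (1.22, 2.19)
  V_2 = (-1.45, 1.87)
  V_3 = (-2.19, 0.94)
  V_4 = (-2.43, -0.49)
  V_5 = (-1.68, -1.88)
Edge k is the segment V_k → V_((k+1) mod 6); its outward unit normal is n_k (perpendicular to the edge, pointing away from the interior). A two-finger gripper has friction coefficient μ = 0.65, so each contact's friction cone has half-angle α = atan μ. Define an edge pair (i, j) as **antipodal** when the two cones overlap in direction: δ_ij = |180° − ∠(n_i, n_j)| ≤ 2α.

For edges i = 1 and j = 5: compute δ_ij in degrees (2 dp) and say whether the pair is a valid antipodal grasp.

δ = 31.24°, valid

α = atan 0.65 = 33.02°;  2α = 66.05°
edge 1: e_1 = (-2.67, -0.32);  n_1 = (-0.1190, +0.9929)
edge 5: e_5 = (+1.19, -0.54);  n_5 = (-0.4132, -0.9106)
∠(n_1, n_5) = 148.76°
δ = |180° − 148.76°| = 31.24°
31.24° ≤ 2α = 66.05°  →  valid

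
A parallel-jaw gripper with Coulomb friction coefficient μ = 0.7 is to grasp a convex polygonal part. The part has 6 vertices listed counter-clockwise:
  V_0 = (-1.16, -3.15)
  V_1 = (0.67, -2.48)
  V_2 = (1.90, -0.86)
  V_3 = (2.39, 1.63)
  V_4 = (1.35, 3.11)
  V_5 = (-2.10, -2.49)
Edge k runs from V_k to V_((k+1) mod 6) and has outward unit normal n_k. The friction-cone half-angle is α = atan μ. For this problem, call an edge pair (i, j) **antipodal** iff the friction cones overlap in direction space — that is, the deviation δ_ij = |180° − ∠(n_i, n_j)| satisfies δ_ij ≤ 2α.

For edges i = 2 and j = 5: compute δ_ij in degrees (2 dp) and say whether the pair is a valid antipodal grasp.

δ = 66.06°, valid

α = atan 0.7 = 34.99°;  2α = 69.98°
edge 2: e_2 = (+0.49, +2.49);  n_2 = (+0.9812, -0.1931)
edge 5: e_5 = (+0.94, -0.66);  n_5 = (-0.5746, -0.8184)
∠(n_2, n_5) = 113.94°
δ = |180° − 113.94°| = 66.06°
66.06° ≤ 2α = 69.98°  →  valid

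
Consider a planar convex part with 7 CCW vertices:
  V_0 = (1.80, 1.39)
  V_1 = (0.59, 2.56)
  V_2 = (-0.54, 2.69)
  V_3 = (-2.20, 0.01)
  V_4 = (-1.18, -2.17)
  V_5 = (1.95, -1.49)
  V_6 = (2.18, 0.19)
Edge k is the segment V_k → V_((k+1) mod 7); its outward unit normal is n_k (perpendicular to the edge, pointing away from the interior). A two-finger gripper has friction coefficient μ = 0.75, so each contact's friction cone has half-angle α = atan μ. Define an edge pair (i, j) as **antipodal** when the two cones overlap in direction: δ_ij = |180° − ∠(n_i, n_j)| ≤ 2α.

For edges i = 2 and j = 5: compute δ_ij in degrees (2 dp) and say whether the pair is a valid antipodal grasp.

δ = 23.98°, valid

α = atan 0.75 = 36.87°;  2α = 73.74°
edge 2: e_2 = (-1.66, -2.68);  n_2 = (-0.8501, +0.5266)
edge 5: e_5 = (+0.23, +1.68);  n_5 = (+0.9908, -0.1356)
∠(n_2, n_5) = 156.02°
δ = |180° − 156.02°| = 23.98°
23.98° ≤ 2α = 73.74°  →  valid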